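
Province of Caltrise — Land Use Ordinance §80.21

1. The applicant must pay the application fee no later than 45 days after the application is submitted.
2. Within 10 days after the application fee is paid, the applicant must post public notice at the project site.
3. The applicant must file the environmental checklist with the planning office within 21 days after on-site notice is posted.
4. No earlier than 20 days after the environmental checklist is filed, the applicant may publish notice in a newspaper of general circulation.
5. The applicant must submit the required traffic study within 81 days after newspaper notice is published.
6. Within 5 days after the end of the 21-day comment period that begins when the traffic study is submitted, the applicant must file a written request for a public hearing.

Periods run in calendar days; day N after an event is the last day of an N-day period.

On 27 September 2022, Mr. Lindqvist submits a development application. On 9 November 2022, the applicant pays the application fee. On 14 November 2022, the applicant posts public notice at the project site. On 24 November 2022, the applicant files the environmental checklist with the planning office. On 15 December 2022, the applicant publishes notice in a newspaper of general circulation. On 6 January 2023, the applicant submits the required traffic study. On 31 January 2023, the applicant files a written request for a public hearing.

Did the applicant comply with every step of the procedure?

(1) due by 27 September 2022 + 45 days = 11 November 2022; 9 November 2022 is within that limit.
(2) due by 9 November 2022 + 10 days = 19 November 2022; done 14 November 2022 — timely.
(3) due by 14 November 2022 + 21 days = 5 December 2022; completed 24 November 2022, before the deadline.
(4) permitted from 24 November 2022 + 20 days = 14 December 2022 onward; 15 December 2022 is on or after that date.
(5) due by 15 December 2022 + 81 days = 6 March 2023; 6 January 2023 is within that limit.
(6) due by 27 January 2023 + 5 days = 1 February 2023; done 31 January 2023 — timely.

Yes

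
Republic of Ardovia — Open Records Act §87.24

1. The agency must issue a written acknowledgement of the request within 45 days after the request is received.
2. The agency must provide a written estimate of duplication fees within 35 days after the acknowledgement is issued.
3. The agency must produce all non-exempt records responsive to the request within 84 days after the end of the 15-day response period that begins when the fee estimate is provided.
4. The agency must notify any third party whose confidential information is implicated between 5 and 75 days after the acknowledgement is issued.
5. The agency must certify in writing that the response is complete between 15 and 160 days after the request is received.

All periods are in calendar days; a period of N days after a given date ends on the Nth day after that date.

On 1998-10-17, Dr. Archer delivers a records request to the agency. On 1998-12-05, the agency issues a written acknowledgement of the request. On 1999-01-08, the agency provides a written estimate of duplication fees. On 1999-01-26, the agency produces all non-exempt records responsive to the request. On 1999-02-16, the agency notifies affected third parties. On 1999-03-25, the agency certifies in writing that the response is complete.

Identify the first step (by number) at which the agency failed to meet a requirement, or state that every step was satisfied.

Step 1

Step 1 — counting 45 days from 1998-10-17 (when the request is received) gives a deadline of 1998-12-01; 1998-12-05 misses that deadline by 4 days.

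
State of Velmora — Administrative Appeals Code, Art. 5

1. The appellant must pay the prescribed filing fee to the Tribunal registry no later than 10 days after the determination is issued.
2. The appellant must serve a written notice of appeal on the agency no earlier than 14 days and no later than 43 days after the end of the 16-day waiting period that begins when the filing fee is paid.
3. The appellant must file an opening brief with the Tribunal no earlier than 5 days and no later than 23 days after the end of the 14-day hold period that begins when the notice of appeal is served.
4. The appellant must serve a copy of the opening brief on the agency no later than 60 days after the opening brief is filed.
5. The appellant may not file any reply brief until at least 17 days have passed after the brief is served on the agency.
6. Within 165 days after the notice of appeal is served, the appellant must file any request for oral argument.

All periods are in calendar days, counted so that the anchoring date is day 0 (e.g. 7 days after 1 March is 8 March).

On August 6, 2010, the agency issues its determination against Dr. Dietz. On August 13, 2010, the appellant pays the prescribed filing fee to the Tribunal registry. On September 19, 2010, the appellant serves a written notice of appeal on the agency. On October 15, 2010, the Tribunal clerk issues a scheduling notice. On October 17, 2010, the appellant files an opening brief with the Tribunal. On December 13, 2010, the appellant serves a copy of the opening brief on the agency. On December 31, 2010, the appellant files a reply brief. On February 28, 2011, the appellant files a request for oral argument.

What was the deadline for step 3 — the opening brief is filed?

October 26, 2010

The notice of appeal is served on September 19, 2010; the 14-day hold period therefore ends October 3, 2010, and step 3 runs from that date. The window is 5–23 days after October 3, 2010; it closes on October 26, 2010.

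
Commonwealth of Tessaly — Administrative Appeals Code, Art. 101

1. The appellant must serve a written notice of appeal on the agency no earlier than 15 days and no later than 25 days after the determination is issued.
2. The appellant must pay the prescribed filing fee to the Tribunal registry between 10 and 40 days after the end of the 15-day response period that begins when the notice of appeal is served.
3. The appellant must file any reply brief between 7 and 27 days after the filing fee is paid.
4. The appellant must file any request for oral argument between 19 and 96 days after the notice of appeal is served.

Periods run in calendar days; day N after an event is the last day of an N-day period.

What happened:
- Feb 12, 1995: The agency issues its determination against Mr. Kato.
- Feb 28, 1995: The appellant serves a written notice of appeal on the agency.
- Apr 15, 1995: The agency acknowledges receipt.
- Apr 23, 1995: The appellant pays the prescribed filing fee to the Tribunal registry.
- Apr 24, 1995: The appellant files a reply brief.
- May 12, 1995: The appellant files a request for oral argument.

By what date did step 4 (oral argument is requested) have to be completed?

Jun 4, 1995

Step 4 runs from Feb 28, 1995, when the notice of appeal is served. The window is 19–96 days after Feb 28, 1995; it closes on Jun 4, 1995.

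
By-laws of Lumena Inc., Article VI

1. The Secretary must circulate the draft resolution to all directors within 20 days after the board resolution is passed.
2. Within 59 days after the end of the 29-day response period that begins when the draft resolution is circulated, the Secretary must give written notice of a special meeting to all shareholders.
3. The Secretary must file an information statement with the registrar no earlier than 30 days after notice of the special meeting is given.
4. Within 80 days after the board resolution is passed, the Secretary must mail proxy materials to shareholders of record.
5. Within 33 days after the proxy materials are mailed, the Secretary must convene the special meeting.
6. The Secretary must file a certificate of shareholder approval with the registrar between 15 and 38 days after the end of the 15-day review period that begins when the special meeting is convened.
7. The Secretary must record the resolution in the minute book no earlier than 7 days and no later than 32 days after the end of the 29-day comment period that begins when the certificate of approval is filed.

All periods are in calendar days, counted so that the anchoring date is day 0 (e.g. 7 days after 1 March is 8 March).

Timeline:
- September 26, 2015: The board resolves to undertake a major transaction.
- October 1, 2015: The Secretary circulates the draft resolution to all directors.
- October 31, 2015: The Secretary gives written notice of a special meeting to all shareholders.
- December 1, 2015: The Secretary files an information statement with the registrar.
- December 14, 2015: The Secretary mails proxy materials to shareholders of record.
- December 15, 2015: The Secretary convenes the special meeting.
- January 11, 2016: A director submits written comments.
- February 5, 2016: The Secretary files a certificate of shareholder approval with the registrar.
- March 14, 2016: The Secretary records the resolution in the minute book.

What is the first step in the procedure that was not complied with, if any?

Step 1: 20 days after September 26, 2015 (when the board resolution is passed) is October 16, 2015; October 1, 2015 is within that limit.
Step 2: 59 days after October 30, 2015 (end of the 29-day response period, which began when the draft resolution is circulated on October 1, 2015) is December 28, 2015; done October 31, 2015 — timely.
Step 3: the earliest permitted date is 30 days after October 31, 2015 (when notice of the special meeting is given), i.e. November 30, 2015; done December 1, 2015 — permitted.
Step 4: 80 days after September 26, 2015 (when the board resolution is passed) is December 15, 2015; completed December 14, 2015, before the deadline.
Step 5: 33 days after December 14, 2015 (when the proxy materials are mailed) is January 16, 2016; done December 15, 2015 — timely.
Step 6: the window is 15–38 days after December 30, 2015 (end of the 15-day review period, which began when the special meeting is convened on December 15, 2015), so January 14, 2016 through February 6, 2016; done February 5, 2016 — within the window.
Step 7: the window is 7–32 days after March 5, 2016 (end of the 29-day comment period, which began when the certificate of approval is filed on February 5, 2016), so March 12, 2016 through April 6, 2016; done March 14, 2016 — within the window.

None — every step was satisfied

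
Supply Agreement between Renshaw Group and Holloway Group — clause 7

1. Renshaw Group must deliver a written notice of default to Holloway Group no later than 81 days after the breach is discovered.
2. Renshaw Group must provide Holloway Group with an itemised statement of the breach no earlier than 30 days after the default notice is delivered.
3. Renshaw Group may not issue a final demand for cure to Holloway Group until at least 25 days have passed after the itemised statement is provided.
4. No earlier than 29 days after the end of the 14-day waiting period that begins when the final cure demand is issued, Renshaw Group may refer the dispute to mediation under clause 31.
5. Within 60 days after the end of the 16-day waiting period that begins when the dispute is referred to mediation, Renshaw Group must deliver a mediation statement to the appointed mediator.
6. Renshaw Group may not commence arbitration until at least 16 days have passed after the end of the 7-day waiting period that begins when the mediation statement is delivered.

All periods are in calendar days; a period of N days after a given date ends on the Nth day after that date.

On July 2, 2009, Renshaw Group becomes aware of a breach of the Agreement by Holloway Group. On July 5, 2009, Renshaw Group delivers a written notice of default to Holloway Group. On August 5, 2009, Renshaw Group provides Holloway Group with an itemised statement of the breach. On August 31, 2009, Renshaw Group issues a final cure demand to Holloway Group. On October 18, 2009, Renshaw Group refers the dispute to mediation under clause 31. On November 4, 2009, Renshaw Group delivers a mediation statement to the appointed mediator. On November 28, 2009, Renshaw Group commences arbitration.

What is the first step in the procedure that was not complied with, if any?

(1) due by July 2, 2009 + 81 days = September 21, 2009; July 5, 2009 is within that limit.
(2) permitted from July 5, 2009 + 30 days = August 4, 2009 onward; done August 5, 2009, after the minimum wait.
(3) permitted from August 5, 2009 + 25 days = August 30, 2009 onward; done August 31, 2009, after the minimum wait.
(4) permitted from September 14, 2009 + 29 days = October 13, 2009 onward; done October 18, 2009 — permitted.
(5) due by November 3, 2009 + 60 days = January 2, 2010; done November 4, 2009 — timely.
(6) permitted from November 11, 2009 + 16 days = November 27, 2009 onward; done November 28, 2009 — permitted.

None — every step was satisfied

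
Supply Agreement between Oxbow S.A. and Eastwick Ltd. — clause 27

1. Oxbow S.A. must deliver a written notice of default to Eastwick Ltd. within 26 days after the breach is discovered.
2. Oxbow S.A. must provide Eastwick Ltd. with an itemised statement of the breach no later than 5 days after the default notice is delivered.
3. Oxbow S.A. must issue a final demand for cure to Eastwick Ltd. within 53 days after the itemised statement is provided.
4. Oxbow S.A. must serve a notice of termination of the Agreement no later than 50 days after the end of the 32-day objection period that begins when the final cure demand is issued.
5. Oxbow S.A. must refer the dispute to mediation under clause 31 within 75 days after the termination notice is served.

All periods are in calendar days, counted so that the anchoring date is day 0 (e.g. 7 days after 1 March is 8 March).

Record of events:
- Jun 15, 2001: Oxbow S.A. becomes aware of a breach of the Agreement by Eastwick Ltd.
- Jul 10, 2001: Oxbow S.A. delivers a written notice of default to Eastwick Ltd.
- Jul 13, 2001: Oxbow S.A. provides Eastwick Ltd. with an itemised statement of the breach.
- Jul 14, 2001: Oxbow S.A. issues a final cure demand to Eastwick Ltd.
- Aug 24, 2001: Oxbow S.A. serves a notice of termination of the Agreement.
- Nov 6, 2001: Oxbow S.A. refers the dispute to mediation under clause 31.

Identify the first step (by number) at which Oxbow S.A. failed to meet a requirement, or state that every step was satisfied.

Step 1 — counting 26 days from Jun 15, 2001 (when the breach is discovered) gives a deadline of Jul 11, 2001; Jul 10, 2001 is within that limit.
Step 2 — counting 5 days from Jul 10, 2001 (when the default notice is delivered) gives a deadline of Jul 15, 2001; done Jul 13, 2001 — timely.
Step 3 — counting 53 days from Jul 13, 2001 (when the itemised statement is provided) gives a deadline of Sep 4, 2001; Jul 14, 2001 is within that limit.
Step 4 — counting 50 days from Aug 15, 2001 (end of the 32-day objection period, which began when the final cure demand is issued on Jul 14, 2001) gives a deadline of Oct 4, 2001; Aug 24, 2001 is within that limit.
Step 5 — counting 75 days from Aug 24, 2001 (when the termination notice is served) gives a deadline of Nov 7, 2001; done Nov 6, 2001 — timely.

None — every step was satisfied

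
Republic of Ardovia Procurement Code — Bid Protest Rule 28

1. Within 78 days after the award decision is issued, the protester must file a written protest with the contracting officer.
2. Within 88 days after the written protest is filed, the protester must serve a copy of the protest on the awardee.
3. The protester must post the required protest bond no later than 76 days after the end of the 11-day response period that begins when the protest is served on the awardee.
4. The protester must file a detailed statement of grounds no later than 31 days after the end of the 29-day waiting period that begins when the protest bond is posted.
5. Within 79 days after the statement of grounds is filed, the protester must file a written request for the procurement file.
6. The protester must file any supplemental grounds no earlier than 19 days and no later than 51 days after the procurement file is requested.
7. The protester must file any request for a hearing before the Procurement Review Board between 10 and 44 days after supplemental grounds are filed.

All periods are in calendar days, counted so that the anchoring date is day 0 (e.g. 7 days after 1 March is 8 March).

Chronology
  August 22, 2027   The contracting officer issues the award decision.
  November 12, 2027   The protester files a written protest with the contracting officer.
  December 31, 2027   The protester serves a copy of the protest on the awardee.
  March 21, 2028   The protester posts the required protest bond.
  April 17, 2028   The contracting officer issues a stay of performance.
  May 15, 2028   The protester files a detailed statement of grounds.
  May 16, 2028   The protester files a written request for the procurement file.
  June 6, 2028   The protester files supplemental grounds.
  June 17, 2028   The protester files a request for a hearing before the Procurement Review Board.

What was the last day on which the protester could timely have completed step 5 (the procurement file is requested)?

Step 5 runs from May 15, 2028, when the statement of grounds is filed. 79 days after May 15, 2028 is August 2, 2028.

August 2, 2028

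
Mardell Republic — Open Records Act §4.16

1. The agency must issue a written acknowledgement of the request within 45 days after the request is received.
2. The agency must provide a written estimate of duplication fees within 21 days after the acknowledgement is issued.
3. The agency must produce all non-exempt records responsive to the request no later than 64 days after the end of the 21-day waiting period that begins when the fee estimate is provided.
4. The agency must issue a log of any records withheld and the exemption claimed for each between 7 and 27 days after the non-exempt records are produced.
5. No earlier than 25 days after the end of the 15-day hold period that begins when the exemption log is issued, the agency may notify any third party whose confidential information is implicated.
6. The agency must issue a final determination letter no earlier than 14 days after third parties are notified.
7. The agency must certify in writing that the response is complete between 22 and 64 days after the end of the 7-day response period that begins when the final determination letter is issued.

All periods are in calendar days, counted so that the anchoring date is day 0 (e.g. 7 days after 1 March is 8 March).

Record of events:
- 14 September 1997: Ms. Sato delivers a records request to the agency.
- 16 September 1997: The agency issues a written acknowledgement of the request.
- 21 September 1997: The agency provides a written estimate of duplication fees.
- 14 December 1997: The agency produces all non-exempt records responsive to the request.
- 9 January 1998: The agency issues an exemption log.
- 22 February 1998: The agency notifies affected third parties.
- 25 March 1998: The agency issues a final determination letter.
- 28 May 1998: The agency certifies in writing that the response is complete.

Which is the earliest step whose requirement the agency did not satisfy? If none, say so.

(1) due by 14 September 1997 + 45 days = 29 October 1997; 16 September 1997 is within that limit.
(2) due by 16 September 1997 + 21 days = 7 October 1997; 21 September 1997 is within that limit.
(3) due by 12 October 1997 + 64 days = 15 December 1997; done 14 December 1997 — timely.
(4) the permitted window runs from 14 December 1997 + 7 = 21 December 1997 to 14 December 1997 + 27 = 10 January 1998; 9 January 1998 falls inside that range.
(5) permitted from 24 January 1998 + 25 days = 18 February 1998 onward; done 22 February 1998, after the minimum wait.
(6) permitted from 22 February 1998 + 14 days = 8 March 1998 onward; 25 March 1998 is on or after that date.
(7) the permitted window runs from 1 April 1998 + 22 = 23 April 1998 to 1 April 1998 + 64 = 4 June 1998; 28 May 1998 falls inside that range.

None — every step was satisfied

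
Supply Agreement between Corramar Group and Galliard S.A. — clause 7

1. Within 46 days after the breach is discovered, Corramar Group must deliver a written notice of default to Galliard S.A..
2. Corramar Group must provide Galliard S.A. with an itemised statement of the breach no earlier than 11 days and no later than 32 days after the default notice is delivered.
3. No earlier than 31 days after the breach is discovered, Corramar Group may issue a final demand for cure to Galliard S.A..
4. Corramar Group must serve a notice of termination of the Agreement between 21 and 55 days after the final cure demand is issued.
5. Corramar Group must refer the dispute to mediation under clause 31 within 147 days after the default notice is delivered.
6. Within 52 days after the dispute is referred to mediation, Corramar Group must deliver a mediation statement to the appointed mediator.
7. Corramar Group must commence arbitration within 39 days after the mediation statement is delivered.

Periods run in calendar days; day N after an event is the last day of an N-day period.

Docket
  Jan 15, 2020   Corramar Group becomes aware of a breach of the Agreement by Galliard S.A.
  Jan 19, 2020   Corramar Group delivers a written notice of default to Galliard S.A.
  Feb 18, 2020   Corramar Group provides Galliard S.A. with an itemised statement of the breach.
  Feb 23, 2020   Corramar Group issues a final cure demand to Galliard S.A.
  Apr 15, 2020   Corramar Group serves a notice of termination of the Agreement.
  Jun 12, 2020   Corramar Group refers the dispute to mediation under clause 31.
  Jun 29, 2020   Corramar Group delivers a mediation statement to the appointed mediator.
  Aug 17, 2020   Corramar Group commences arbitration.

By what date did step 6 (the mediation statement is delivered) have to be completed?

Step 6 runs from Jun 12, 2020, when the dispute is referred to mediation. 52 days after Jun 12, 2020 is Aug 3, 2020.

Aug 3, 2020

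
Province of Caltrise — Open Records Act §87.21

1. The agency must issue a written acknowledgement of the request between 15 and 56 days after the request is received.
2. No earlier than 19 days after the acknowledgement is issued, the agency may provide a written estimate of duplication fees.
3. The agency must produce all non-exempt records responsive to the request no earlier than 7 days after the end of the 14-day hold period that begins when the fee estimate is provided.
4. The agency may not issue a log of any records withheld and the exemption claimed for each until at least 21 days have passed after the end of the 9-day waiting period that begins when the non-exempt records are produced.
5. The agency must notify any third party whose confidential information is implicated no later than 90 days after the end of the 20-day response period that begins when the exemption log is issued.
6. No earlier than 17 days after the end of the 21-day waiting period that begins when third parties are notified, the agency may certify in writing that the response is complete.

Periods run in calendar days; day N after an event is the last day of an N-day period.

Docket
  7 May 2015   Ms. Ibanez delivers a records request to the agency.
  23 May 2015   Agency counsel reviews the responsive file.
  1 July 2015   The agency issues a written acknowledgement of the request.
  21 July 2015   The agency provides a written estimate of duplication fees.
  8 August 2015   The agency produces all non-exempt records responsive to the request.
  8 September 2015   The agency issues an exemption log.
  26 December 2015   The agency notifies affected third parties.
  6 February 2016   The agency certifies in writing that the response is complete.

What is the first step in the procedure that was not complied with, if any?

(1) the permitted window runs from 7 May 2015 + 15 = 22 May 2015 to 7 May 2015 + 56 = 2 July 2015; 1 July 2015 falls inside that range.
(2) permitted from 1 July 2015 + 19 days = 20 July 2015 onward; done 21 July 2015, after the minimum wait.
(3) permitted from 4 August 2015 + 7 days = 11 August 2015 onward; 8 August 2015 is 3 days before the earliest permitted date.
Later steps need not be reached.

Step 3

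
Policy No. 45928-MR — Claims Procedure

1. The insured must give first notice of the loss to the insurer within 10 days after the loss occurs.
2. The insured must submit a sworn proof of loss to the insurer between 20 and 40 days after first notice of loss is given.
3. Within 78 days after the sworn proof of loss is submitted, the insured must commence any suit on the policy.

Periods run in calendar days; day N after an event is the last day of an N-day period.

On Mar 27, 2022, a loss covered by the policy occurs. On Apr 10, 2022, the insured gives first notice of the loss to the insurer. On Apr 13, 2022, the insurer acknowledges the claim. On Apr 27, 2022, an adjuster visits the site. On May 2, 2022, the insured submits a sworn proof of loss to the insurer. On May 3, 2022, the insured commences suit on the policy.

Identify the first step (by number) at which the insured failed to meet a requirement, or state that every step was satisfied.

Step 1

(1) due by Mar 27, 2022 + 10 days = Apr 6, 2022; Apr 10, 2022 misses that deadline by 4 days.
The analysis stops there.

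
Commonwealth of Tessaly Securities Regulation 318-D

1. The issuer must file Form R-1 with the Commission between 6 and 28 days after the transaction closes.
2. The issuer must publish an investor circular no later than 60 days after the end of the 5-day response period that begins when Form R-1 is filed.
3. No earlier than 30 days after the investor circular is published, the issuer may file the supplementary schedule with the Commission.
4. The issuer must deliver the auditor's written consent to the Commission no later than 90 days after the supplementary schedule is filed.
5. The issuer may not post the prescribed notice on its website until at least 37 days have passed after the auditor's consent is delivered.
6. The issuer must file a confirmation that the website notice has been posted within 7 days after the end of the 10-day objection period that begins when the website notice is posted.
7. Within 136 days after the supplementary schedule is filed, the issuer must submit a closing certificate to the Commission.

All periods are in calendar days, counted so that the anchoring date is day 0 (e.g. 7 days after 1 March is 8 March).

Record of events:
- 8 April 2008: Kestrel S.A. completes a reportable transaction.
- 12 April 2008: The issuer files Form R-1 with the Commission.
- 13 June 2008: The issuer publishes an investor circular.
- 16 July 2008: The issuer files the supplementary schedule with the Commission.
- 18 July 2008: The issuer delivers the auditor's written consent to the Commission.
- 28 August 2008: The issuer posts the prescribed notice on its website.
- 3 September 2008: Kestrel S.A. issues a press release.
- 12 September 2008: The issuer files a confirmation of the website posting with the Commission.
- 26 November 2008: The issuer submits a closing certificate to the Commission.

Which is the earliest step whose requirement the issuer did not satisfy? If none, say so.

(1) the permitted window runs from 8 April 2008 + 6 = 14 April 2008 to 8 April 2008 + 28 = 6 May 2008; done 12 April 2008 — 2 days before the window opened.

Step 1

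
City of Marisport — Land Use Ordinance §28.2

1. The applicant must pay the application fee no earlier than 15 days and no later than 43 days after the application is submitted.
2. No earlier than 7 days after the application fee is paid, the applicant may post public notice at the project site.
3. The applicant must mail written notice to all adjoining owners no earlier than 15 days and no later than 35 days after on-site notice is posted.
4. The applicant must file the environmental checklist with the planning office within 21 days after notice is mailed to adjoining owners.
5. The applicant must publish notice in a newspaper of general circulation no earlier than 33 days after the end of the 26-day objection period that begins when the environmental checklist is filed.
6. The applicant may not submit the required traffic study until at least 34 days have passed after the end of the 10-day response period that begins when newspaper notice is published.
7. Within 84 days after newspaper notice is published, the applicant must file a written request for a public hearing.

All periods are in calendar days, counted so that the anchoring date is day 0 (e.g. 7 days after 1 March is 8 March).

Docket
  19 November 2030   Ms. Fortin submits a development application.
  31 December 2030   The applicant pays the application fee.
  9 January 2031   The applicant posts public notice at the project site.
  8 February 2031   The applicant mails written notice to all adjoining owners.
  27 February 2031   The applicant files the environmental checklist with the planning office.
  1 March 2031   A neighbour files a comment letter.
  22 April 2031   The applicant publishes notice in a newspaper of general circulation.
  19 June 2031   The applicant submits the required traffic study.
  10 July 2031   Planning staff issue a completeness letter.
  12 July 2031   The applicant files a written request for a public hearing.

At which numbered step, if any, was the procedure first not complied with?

Step 1: the window is 15–43 days after 19 November 2030 (when the application is submitted), so 4 December 2030 through 1 January 2031; done 31 December 2030, which is between those dates.
Step 2: the earliest permitted date is 7 days after 31 December 2030 (when the application fee is paid), i.e. 7 January 2031; done 9 January 2031, after the minimum wait.
Step 3: the window is 15–35 days after 9 January 2031 (when on-site notice is posted), so 24 January 2031 through 13 February 2031; done 8 February 2031 — within the window.
Step 4: 21 days after 8 February 2031 (when notice is mailed to adjoining owners) is 1 March 2031; completed 27 February 2031, before the deadline.
Step 5: the earliest permitted date is 33 days after 25 March 2031 (end of the 26-day objection period, which began when the environmental checklist is filed on 27 February 2031), i.e. 27 April 2031; 22 April 2031 is 5 days before the earliest permitted date.

Step 5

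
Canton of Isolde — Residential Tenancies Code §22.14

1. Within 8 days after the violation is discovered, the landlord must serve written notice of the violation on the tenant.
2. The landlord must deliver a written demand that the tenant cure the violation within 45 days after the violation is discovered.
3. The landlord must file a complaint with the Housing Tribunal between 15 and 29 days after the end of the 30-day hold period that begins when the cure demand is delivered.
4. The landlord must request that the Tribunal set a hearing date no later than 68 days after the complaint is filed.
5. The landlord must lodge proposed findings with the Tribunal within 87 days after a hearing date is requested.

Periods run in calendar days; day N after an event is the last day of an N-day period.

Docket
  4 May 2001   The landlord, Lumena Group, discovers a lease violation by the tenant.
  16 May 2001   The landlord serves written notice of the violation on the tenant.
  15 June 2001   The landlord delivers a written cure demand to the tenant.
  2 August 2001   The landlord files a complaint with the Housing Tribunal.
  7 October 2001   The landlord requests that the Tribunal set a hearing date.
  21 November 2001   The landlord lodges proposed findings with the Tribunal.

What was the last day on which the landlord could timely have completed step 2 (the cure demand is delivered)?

Step 2 runs from 4 May 2001, when the violation is discovered. 45 days after 4 May 2001 is 18 June 2001.

18 June 2001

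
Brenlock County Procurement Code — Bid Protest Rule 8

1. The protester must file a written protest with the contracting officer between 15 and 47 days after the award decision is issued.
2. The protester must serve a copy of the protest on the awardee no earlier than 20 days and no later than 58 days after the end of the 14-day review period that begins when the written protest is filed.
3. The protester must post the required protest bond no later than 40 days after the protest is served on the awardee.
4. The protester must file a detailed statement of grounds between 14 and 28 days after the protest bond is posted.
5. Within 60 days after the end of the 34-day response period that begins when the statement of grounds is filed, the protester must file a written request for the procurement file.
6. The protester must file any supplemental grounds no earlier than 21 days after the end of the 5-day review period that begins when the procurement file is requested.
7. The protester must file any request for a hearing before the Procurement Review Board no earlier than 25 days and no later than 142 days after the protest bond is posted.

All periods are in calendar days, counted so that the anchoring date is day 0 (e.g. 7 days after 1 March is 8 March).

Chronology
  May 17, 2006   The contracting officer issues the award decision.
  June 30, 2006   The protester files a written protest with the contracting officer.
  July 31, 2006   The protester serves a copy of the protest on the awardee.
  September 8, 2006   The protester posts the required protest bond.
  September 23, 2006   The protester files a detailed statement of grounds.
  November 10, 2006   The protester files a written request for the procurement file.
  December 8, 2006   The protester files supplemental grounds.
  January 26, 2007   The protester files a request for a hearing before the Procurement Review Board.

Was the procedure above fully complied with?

No

Step 1 — 15 and 47 days from May 17, 2006 (when the award decision is issued) are June 1, 2006 and July 3, 2006 respectively; done June 30, 2006 — within the window.
Step 2 — 20 and 58 days from July 14, 2006 (end of the 14-day review period, which began when the written protest is filed on June 30, 2006) are August 3, 2006 and September 10, 2006 respectively; July 31, 2006 is 3 days too early.
No need to go further; step 2 was not satisfied.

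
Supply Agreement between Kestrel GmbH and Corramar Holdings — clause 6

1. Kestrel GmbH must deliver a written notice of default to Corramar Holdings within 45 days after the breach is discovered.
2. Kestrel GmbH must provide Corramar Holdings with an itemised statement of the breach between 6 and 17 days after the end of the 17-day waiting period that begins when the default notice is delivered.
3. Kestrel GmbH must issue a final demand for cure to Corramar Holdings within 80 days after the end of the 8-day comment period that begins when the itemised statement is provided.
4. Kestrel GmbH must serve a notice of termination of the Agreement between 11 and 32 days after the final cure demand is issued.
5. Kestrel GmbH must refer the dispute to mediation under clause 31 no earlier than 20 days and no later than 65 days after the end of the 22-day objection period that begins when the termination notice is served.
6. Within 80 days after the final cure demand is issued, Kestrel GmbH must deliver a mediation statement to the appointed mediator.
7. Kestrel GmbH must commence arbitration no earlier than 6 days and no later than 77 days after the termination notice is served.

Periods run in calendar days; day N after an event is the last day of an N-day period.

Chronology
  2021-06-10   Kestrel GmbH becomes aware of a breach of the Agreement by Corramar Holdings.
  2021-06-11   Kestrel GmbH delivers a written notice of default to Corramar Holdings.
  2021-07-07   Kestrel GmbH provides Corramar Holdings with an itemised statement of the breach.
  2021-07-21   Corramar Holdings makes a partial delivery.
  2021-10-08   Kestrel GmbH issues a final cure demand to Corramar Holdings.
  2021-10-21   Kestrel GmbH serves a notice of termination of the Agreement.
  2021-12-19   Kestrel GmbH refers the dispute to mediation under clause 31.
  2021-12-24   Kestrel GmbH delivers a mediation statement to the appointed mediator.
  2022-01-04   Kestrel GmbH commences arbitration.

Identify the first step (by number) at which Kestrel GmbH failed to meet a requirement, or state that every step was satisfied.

Step 3

Step 1: 45 days after 2021-06-10 (when the breach is discovered) is 2021-07-25; 2021-06-11 is within that limit.
Step 2: the window is 6–17 days after 2021-06-28 (end of the 17-day waiting period, which began when the default notice is delivered on 2021-06-11), so 2021-07-04 through 2021-07-15; 2021-07-07 falls inside that range.
Step 3: 80 days after 2021-07-15 (end of the 8-day comment period, which began when the itemised statement is provided on 2021-07-07) is 2021-10-03; done 2021-10-08 — 5 days late.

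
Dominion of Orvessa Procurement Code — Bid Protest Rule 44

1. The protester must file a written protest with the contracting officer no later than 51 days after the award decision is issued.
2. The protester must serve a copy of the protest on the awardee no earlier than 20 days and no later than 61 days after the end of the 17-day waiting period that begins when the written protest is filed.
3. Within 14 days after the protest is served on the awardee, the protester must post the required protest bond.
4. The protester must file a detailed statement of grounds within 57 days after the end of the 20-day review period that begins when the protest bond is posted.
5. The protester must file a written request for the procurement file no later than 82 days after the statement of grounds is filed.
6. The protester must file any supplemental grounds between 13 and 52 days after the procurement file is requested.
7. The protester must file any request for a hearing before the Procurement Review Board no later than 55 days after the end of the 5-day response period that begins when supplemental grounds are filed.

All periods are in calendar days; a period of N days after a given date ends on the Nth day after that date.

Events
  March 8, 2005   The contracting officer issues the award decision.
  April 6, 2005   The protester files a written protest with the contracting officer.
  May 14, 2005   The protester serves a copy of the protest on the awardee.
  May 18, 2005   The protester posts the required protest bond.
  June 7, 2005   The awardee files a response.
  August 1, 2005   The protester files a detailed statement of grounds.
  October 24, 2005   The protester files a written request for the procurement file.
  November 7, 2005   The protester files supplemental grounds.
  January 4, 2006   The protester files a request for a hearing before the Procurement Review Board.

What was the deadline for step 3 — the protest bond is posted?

May 28, 2005

Step 3 runs from May 14, 2005, when the protest is served on the awardee. 14 days after May 14, 2005 is May 28, 2005.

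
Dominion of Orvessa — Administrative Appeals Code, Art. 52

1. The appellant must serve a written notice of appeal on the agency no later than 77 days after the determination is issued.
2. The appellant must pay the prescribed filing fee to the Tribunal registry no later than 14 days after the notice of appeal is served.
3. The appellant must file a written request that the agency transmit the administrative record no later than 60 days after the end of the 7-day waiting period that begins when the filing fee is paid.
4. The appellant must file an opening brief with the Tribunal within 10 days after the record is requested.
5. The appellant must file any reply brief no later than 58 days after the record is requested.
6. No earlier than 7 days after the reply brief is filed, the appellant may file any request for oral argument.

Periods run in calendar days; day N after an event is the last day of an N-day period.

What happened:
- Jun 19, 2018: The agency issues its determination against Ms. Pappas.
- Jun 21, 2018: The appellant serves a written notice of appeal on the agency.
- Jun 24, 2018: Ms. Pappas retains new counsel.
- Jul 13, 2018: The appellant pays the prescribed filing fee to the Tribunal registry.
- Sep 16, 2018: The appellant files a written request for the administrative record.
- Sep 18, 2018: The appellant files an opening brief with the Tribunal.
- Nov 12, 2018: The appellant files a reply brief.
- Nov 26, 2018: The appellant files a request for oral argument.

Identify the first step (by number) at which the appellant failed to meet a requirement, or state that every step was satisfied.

Step 1 — counting 77 days from Jun 19, 2018 (when the determination is issued) gives a deadline of Sep 4, 2018; completed Jun 21, 2018, before the deadline.
Step 2 — counting 14 days from Jun 21, 2018 (when the notice of appeal is served) gives a deadline of Jul 5, 2018; Jul 13, 2018 misses that deadline by 8 days.
That is the first point of non-compliance.

Step 2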